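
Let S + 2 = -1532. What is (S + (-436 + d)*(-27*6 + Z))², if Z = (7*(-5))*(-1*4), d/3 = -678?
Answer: 2788473636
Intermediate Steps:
d = -2034 (d = 3*(-678) = -2034)
S = -1534 (S = -2 - 1532 = -1534)
Z = 140 (Z = -35*(-4) = 140)
(S + (-436 + d)*(-27*6 + Z))² = (-1534 + (-436 - 2034)*(-27*6 + 140))² = (-1534 - 2470*(-162 + 140))² = (-1534 - 2470*(-22))² = (-1534 + 54340)² = 52806² = 2788473636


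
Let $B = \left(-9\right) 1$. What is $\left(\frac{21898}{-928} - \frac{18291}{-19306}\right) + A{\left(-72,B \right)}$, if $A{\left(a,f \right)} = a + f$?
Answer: $- \frac{66320791}{639856} \approx -103.65$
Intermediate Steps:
$B = -9$
$\left(\frac{21898}{-928} - \frac{18291}{-19306}\right) + A{\left(-72,B \right)} = \left(\frac{21898}{-928} - \frac{18291}{-19306}\right) - 81 = \left(21898 \left(- \frac{1}{928}\right) - - \frac{2613}{2758}\right) - 81 = \left(- \frac{10949}{464} + \frac{2613}{2758}\right) - 81 = - \frac{14492455}{639856} - 81 = - \frac{66320791}{639856}$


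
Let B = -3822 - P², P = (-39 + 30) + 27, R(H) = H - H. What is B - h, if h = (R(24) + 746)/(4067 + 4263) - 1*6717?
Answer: 10707842/4165 ≈ 2570.9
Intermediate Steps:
R(H) = 0
P = 18 (P = -9 + 27 = 18)
B = -4146 (B = -3822 - 1*18² = -3822 - 1*324 = -3822 - 324 = -4146)
h = -27975932/4165 (h = (0 + 746)/(4067 + 4263) - 1*6717 = 746/8330 - 6717 = 746*(1/8330) - 6717 = 373/4165 - 6717 = -27975932/4165 ≈ -6716.9)
B - h = -4146 - 1*(-27975932/4165) = -4146 + 27975932/4165 = 10707842/4165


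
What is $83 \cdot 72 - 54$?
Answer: $5922$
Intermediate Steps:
$83 \cdot 72 - 54 = 5976 + \left(-77 + 23\right) = 5976 - 54 = 5922$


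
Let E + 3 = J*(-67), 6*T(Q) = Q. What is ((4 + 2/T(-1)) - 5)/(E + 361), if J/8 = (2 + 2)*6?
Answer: 1/962 ≈ 0.0010395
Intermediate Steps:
T(Q) = Q/6
J = 192 (J = 8*((2 + 2)*6) = 8*(4*6) = 8*24 = 192)
E = -12867 (E = -3 + 192*(-67) = -3 - 12864 = -12867)
((4 + 2/T(-1)) - 5)/(E + 361) = ((4 + 2/(((1/6)*(-1)))) - 5)/(-12867 + 361) = ((4 + 2/(-1/6)) - 5)/(-12506) = ((4 + 2*(-6)) - 5)*(-1/12506) = ((4 - 12) - 5)*(-1/12506) = (-8 - 5)*(-1/12506) = -13*(-1/12506) = 1/962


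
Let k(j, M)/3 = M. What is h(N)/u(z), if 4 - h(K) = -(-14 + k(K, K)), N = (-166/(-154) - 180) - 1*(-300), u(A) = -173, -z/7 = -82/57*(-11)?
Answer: -27199/13321 ≈ -2.0418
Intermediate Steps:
k(j, M) = 3*M
z = -6314/57 (z = -7*(-82/57)*(-11) = -7*(-82*1/57)*(-11) = -(-574)*(-11)/57 = -7*902/57 = -6314/57 ≈ -110.77)
N = 9323/77 (N = (-166*(-1/154) - 180) + 300 = (83/77 - 180) + 300 = -13777/77 + 300 = 9323/77 ≈ 121.08)
h(K) = -10 + 3*K (h(K) = 4 - (-1)*(-14 + 3*K) = 4 - (14 - 3*K) = 4 + (-14 + 3*K) = -10 + 3*K)
h(N)/u(z) = (-10 + 3*(9323/77))/(-173) = (-10 + 27969/77)*(-1/173) = (27199/77)*(-1/173) = -27199/13321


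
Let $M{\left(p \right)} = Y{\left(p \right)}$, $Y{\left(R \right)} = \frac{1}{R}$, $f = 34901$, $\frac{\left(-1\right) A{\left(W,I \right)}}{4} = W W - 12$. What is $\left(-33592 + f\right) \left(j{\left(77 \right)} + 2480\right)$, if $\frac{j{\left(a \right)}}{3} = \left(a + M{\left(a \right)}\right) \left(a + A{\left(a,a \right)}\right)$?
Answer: $-7131379810$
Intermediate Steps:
$A{\left(W,I \right)} = 48 - 4 W^{2}$ ($A{\left(W,I \right)} = - 4 \left(W W - 12\right) = - 4 \left(W^{2} - 12\right) = - 4 \left(-12 + W^{2}\right) = 48 - 4 W^{2}$)
$M{\left(p \right)} = \frac{1}{p}$
$j{\left(a \right)} = 3 \left(a + \frac{1}{a}\right) \left(48 + a - 4 a^{2}\right)$ ($j{\left(a \right)} = 3 \left(a + \frac{1}{a}\right) \left(a - \left(-48 + 4 a^{2}\right)\right) = 3 \left(a + \frac{1}{a}\right) \left(48 + a - 4 a^{2}\right)$)
$\left(-33592 + f\right) \left(j{\left(77 \right)} + 2480\right) = \left(-33592 + 34901\right) \left(\left(3 - 12 \cdot 77^{3} + 3 \cdot 77^{2} + 132 \cdot 77 + \frac{144}{77}\right) + 2480\right) = 1309 \left(\left(3 - 5478396 + 3 \cdot 5929 + 10164 + 144 \cdot \frac{1}{77}\right) + 2480\right) = 1309 \left(\left(3 - 5478396 + 17787 + 10164 + \frac{144}{77}\right) + 2480\right) = 1309 \left(- \frac{419683890}{77} + 2480\right) = 1309 \left(- \frac{419492930}{77}\right) = -7131379810$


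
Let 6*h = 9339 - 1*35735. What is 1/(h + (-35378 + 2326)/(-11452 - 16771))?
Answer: -84669/372387998 ≈ -0.00022737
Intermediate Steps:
h = -13198/3 (h = (9339 - 1*35735)/6 = (9339 - 35735)/6 = (⅙)*(-26396) = -13198/3 ≈ -4399.3)
1/(h + (-35378 + 2326)/(-11452 - 16771)) = 1/(-13198/3 + (-35378 + 2326)/(-11452 - 16771)) = 1/(-13198/3 - 33052/(-28223)) = 1/(-13198/3 - 33052*(-1/28223)) = 1/(-13198/3 + 33052/28223) = 1/(-372387998/84669) = -84669/372387998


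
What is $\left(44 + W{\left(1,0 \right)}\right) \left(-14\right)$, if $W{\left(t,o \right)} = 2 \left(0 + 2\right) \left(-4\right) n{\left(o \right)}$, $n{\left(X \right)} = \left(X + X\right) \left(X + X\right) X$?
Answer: $-616$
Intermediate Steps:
$n{\left(X \right)} = 4 X^{3}$ ($n{\left(X \right)} = 2 X 2 X X = 4 X^{2} X = 4 X^{3}$)
$W{\left(t,o \right)} = - 64 o^{3}$ ($W{\left(t,o \right)} = 2 \left(0 + 2\right) \left(-4\right) 4 o^{3} = 2 \cdot 2 \left(-4\right) 4 o^{3} = 2 \left(-8\right) 4 o^{3} = - 16 \cdot 4 o^{3} = - 64 o^{3}$)
$\left(44 + W{\left(1,0 \right)}\right) \left(-14\right) = \left(44 - 64 \cdot 0^{3}\right) \left(-14\right) = \left(44 - 0\right) \left(-14\right) = \left(44 + 0\right) \left(-14\right) = 44 \left(-14\right) = -616$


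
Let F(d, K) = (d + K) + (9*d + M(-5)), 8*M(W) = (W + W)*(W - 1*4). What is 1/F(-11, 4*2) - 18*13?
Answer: -84946/363 ≈ -234.01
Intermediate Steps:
M(W) = W*(-4 + W)/4 (M(W) = ((W + W)*(W - 1*4))/8 = ((2*W)*(W - 4))/8 = ((2*W)*(-4 + W))/8 = (2*W*(-4 + W))/8 = W*(-4 + W)/4)
F(d, K) = 45/4 + K + 10*d (F(d, K) = (d + K) + (9*d + (¼)*(-5)*(-4 - 5)) = (K + d) + (9*d + (¼)*(-5)*(-9)) = (K + d) + (9*d + 45/4) = (K + d) + (45/4 + 9*d) = 45/4 + K + 10*d)
1/F(-11, 4*2) - 18*13 = 1/(45/4 + 4*2 + 10*(-11)) - 18*13 = 1/(45/4 + 8 - 110) - 1*234 = 1/(-363/4) - 234 = -4/363 - 234 = -84946/363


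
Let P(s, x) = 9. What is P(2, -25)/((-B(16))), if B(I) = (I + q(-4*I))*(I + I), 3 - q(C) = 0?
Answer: -9/608 ≈ -0.014803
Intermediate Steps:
q(C) = 3 (q(C) = 3 - 1*0 = 3 + 0 = 3)
B(I) = 2*I*(3 + I) (B(I) = (I + 3)*(I + I) = (3 + I)*(2*I) = 2*I*(3 + I))
P(2, -25)/((-B(16))) = 9/((-2*16*(3 + 16))) = 9/((-2*16*19)) = 9/((-1*608)) = 9/(-608) = 9*(-1/608) = -9/608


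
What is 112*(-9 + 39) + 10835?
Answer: 14195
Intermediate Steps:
112*(-9 + 39) + 10835 = 112*30 + 10835 = 3360 + 10835 = 14195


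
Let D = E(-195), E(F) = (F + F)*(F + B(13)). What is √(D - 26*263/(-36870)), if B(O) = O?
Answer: √24122561019765/18435 ≈ 266.42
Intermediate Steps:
E(F) = 2*F*(13 + F) (E(F) = (F + F)*(F + 13) = (2*F)*(13 + F) = 2*F*(13 + F))
D = 70980 (D = 2*(-195)*(13 - 195) = 2*(-195)*(-182) = 70980)
√(D - 26*263/(-36870)) = √(70980 - 26*263/(-36870)) = √(70980 - 6838*(-1/36870)) = √(70980 + 3419/18435) = √(1308519719/18435) = √24122561019765/18435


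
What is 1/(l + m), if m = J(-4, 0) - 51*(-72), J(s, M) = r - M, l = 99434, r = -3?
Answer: 1/103103 ≈ 9.6990e-6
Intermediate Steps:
J(s, M) = -3 - M
m = 3669 (m = (-3 - 1*0) - 51*(-72) = (-3 + 0) + 3672 = -3 + 3672 = 3669)
1/(l + m) = 1/(99434 + 3669) = 1/103103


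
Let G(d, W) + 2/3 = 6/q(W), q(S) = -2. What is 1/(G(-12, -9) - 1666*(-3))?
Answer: 3/14983 ≈ 0.00020023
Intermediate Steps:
G(d, W) = -11/3 (G(d, W) = -⅔ + 6/(-2) = -⅔ + 6*(-½) = -⅔ - 3 = -11/3)
1/(G(-12, -9) - 1666*(-3)) = 1/(-11/3 - 1666*(-3)) = 1/(-11/3 - 49*(-102)) = 1/(-11/3 + 4998) = 1/(14983/3) = 3/14983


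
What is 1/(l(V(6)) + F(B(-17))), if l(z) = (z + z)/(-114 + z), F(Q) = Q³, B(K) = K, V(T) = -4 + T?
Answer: -28/137565 ≈ -0.00020354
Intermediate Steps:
l(z) = 2*z/(-114 + z) (l(z) = (2*z)/(-114 + z) = 2*z/(-114 + z))
1/(l(V(6)) + F(B(-17))) = 1/(2*(-4 + 6)/(-114 + (-4 + 6)) + (-17)³) = 1/(2*2/(-114 + 2) - 4913) = 1/(2*2/(-112) - 4913) = 1/(2*2*(-1/112) - 4913) = 1/(-1/28 - 4913) = 1/(-137565/28) = -28/137565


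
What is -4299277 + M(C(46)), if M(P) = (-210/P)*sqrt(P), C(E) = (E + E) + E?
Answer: -4299277 - 35*sqrt(138)/23 ≈ -4.2993e+6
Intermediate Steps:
C(E) = 3*E (C(E) = 2*E + E = 3*E)
M(P) = -210/sqrt(P)
-4299277 + M(C(46)) = -4299277 - 210*sqrt(138)/138 = -4299277 - 35*sqrt(138)/23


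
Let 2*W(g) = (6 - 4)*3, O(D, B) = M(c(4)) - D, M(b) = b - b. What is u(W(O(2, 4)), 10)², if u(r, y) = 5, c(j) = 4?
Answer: 25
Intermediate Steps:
M(b) = 0
O(D, B) = -D (O(D, B) = 0 - D = -D)
W(g) = 3 (W(g) = ((6 - 4)*3)/2 = (2*3)/2 = (½)*6 = 3)
u(W(O(2, 4)), 10)² = 5² = 25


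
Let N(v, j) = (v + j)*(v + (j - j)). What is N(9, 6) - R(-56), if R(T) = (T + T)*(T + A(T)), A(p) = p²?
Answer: 345095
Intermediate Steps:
R(T) = 2*T*(T + T²) (R(T) = (T + T)*(T + T²) = (2*T)*(T + T²) = 2*T*(T + T²))
N(v, j) = v*(j + v) (N(v, j) = (j + v)*(v + 0) = (j + v)*v = v*(j + v))
N(9, 6) - R(-56) = 9*(6 + 9) - 2*(-56)²*(1 - 56) = 9*15 - 2*3136*(-55) = 135 - 1*(-344960) = 135 + 344960 = 345095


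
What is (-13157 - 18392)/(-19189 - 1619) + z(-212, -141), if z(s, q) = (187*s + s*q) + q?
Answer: -205821995/20808 ≈ -9891.5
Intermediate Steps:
z(s, q) = q + 187*s + q*s (z(s, q) = (187*s + q*s) + q = q + 187*s + q*s)
(-13157 - 18392)/(-19189 - 1619) + z(-212, -141) = (-13157 - 18392)/(-19189 - 1619) + (-141 + 187*(-212) - 141*(-212)) = -31549/(-20808) + (-141 - 39644 + 29892) = -31549*(-1/20808) - 9893 = 31549/20808 - 9893 = -205821995/20808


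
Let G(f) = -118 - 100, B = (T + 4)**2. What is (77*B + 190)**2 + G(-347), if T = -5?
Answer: 71071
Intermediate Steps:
B = 1 (B = (-5 + 4)**2 = (-1)**2 = 1)
G(f) = -218
(77*B + 190)**2 + G(-347) = (77*1 + 190)**2 - 218 = (77 + 190)**2 - 218 = 267**2 - 218 = 71289 - 218 = 71071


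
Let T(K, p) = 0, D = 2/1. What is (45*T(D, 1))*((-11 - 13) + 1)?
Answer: 0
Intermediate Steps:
D = 2 (D = 2*1 = 2)
(45*T(D, 1))*((-11 - 13) + 1) = (45*0)*((-11 - 13) + 1) = 0*(-24 + 1) = 0*(-23) = 0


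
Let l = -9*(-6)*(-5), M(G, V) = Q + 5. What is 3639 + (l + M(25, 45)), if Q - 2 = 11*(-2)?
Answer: 3354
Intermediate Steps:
Q = -20 (Q = 2 + 11*(-2) = 2 - 22 = -20)
M(G, V) = -15 (M(G, V) = -20 + 5 = -15)
l = -270 (l = 54*(-5) = -270)
3639 + (l + M(25, 45)) = 3639 + (-270 - 15) = 3639 - 285 = 3354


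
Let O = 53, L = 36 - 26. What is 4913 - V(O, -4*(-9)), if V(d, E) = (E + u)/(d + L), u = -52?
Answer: 309535/63 ≈ 4913.3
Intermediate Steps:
L = 10
V(d, E) = (-52 + E)/(10 + d) (V(d, E) = (E - 52)/(d + 10) = (-52 + E)/(10 + d))
4913 - V(O, -4*(-9)) = 4913 - (-52 - 4*(-9))/(10 + 53) = 4913 - (-52 + 36)/63 = 4913 - (-16)/63 = 4913 - 1*(-16/63) = 4913 + 16/63 = 309535/63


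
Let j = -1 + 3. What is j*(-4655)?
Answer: -9310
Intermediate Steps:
j = 2
j*(-4655) = 2*(-4655) = -9310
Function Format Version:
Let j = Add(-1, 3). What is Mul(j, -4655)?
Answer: -9310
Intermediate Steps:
j = 2
Mul(j, -4655) = Mul(2, -4655) = -9310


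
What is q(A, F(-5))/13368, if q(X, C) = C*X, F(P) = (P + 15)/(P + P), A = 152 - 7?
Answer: -145/13368 ≈ -0.010847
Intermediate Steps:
A = 145
F(P) = (15 + P)/(2*P) (F(P) = (15 + P)/((2*P)) = (15 + P)*(1/(2*P)) = (15 + P)/(2*P))
q(A, F(-5))/13368 = (((½)*(15 - 5)/(-5))*145)/13368 = (((½)*(-⅕)*10)*145)*(1/13368) = -1*145*(1/13368) = -145*1/13368 = -145/13368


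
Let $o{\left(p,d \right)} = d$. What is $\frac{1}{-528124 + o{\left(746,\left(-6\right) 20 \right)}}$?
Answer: $- \frac{1}{528244} \approx -1.8931 \cdot 10^{-6}$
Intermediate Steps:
$\frac{1}{-528124 + o{\left(746,\left(-6\right) 20 \right)}} = \frac{1}{-528124 - 120} = \frac{1}{-528244} = - \frac{1}{528244}$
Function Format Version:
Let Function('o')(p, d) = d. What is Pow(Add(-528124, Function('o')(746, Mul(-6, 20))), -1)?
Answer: Rational(-1, 528244) ≈ -1.8931e-6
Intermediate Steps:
Pow(Add(-528124, Function('o')(746, Mul(-6, 20))), -1) = Pow(Add(-528124, Mul(-6, 20)), -1) = Pow(Add(-528124, -120), -1) = Pow(-528244, -1) = Rational(-1, 528244)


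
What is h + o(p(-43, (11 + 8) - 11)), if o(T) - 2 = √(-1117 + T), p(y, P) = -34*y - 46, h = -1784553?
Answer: -1784551 + √299 ≈ -1.7845e+6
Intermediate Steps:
p(y, P) = -46 - 34*y
o(T) = 2 + √(-1117 + T)
h + o(p(-43, (11 + 8) - 11)) = -1784553 + (2 + √(-1117 + (-46 - 34*(-43)))) = -1784553 + (2 + √(-1117 + (-46 + 1462))) = -1784553 + (2 + √(-1117 + 1416)) = -1784553 + (2 + √299) = -1784551 + √299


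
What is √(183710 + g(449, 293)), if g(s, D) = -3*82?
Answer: 2*√45866 ≈ 428.33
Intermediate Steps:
g(s, D) = -246
√(183710 + g(449, 293)) = √(183710 - 246) = √183464 = 2*√45866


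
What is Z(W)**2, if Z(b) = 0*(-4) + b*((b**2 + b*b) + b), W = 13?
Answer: 20820969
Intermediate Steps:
Z(b) = b*(b + 2*b**2) (Z(b) = 0 + b*((b**2 + b**2) + b) = 0 + b*(2*b**2 + b) = 0 + b*(b + 2*b**2) = b*(b + 2*b**2))
Z(W)**2 = (13**2*(1 + 2*13))**2 = (169*(1 + 26))**2 = (169*27)**2 = 4563**2 = 20820969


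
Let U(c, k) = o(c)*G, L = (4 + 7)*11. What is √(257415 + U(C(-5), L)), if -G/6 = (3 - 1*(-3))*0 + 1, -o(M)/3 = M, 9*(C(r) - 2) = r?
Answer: √257441 ≈ 507.39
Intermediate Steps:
C(r) = 2 + r/9
o(M) = -3*M
L = 121 (L = 11*11 = 121)
G = -6 (G = -6*((3 - 1*(-3))*0 + 1) = -6*((3 + 3)*0 + 1) = -6*(6*0 + 1) = -6*(0 + 1) = -6*1 = -6)
U(c, k) = 18*c (U(c, k) = -3*c*(-6) = 18*c)
√(257415 + U(C(-5), L)) = √(257415 + 18*(2 + (⅑)*(-5))) = √(257415 + 18*(2 - 5/9)) = √(257415 + 18*(13/9)) = √(257415 + 26) = √257441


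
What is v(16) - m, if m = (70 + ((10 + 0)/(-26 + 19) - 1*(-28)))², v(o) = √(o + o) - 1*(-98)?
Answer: -452174/49 + 4*√2 ≈ -9222.4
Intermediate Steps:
v(o) = 98 + √2*√o (v(o) = √(2*o) + 98 = √2*√o + 98 = 98 + √2*√o)
m = 456976/49 (m = (70 + (10/(-7) + 28))² = (70 + (10*(-⅐) + 28))² = (70 + (-10/7 + 28))² = (70 + 186/7)² = (676/7)² = 456976/49 ≈ 9326.0)
v(16) - m = (98 + √2*√16) - 1*456976/49 = (98 + √2*4) - 456976/49 = (98 + 4*√2) - 456976/49 = -452174/49 + 4*√2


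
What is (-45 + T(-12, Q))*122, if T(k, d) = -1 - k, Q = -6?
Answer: -4148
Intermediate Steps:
(-45 + T(-12, Q))*122 = (-45 + (-1 - 1*(-12)))*122 = (-45 + (-1 + 12))*122 = (-45 + 11)*122 = -34*122 = -4148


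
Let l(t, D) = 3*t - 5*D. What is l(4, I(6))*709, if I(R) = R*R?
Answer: -119112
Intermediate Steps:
I(R) = R²
l(t, D) = -5*D + 3*t
l(4, I(6))*709 = (-5*6² + 3*4)*709 = (-5*36 + 12)*709 = (-180 + 12)*709 = -168*709 = -119112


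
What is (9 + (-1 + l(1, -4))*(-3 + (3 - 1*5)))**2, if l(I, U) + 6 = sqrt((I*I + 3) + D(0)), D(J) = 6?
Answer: 2186 - 440*sqrt(10) ≈ 794.60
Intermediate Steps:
l(I, U) = -6 + sqrt(9 + I**2) (l(I, U) = -6 + sqrt((I*I + 3) + 6) = -6 + sqrt((I**2 + 3) + 6) = -6 + sqrt((3 + I**2) + 6) = -6 + sqrt(9 + I**2))
(9 + (-1 + l(1, -4))*(-3 + (3 - 1*5)))**2 = (9 + (-1 + (-6 + sqrt(9 + 1**2)))*(-3 + (3 - 1*5)))**2 = (9 + (-1 + (-6 + sqrt(9 + 1)))*(-3 + (3 - 5)))**2 = (9 + (-1 + (-6 + sqrt(10)))*(-3 - 2))**2 = (9 + (-7 + sqrt(10))*(-5))**2 = (9 + (35 - 5*sqrt(10)))**2 = (44 - 5*sqrt(10))**2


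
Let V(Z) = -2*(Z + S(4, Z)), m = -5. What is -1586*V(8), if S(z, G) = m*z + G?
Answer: -12688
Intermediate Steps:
S(z, G) = G - 5*z (S(z, G) = -5*z + G = G - 5*z)
V(Z) = 40 - 4*Z (V(Z) = -2*(Z + (Z - 5*4)) = -2*(Z + (Z - 20)) = -2*(Z + (-20 + Z)) = -2*(-20 + 2*Z) = 40 - 4*Z)
-1586*V(8) = -1586*(40 - 4*8) = -1586*(40 - 32) = -1586*8 = -12688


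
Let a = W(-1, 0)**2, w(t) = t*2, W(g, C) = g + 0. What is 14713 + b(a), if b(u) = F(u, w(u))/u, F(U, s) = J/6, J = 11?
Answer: 88289/6 ≈ 14715.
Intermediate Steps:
W(g, C) = g
w(t) = 2*t
F(U, s) = 11/6
a = 1 (a = (-1)**2 = 1)
b(u) = 11/(6*u)
14713 + b(a) = 14713 + (11/6)/1 = 14713 + (11/6)*1 = 14713 + 11/6 = 88289/6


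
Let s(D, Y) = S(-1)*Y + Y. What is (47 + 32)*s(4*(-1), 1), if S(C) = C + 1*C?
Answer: -79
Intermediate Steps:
S(C) = 2*C (S(C) = C + C = 2*C)
s(D, Y) = -Y (s(D, Y) = (2*(-1))*Y + Y = -2*Y + Y = -Y)
(47 + 32)*s(4*(-1), 1) = (47 + 32)*(-1*1) = 79*(-1) = -79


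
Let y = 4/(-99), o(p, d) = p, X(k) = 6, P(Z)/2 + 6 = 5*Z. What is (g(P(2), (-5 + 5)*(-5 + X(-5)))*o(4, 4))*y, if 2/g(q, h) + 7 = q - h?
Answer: -32/99 ≈ -0.32323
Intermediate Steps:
P(Z) = -12 + 10*Z (P(Z) = -12 + 2*(5*Z) = -12 + 10*Z)
g(q, h) = 2/(-7 + q - h) (g(q, h) = 2/(-7 + (q - h)) = 2/(-7 + q - h))
y = -4/99 (y = 4*(-1/99) = -4/99 ≈ -0.040404)
(g(P(2), (-5 + 5)*(-5 + X(-5)))*o(4, 4))*y = ((2/(-7 + (-12 + 10*2) - (-5 + 5)*(-5 + 6)))*4)*(-4/99) = ((2/(-7 + (-12 + 20) - 0))*4)*(-4/99) = ((2/(-7 + 8 - 1*0))*4)*(-4/99) = ((2/(-7 + 8 + 0))*4)*(-4/99) = ((2/1)*4)*(-4/99) = ((2*1)*4)*(-4/99) = (2*4)*(-4/99) = 8*(-4/99) = -32/99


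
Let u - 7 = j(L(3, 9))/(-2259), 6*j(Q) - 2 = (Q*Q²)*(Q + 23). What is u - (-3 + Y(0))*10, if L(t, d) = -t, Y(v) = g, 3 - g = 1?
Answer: 115478/6777 ≈ 17.040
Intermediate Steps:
g = 2 (g = 3 - 1*1 = 3 - 1 = 2)
Y(v) = 2
j(Q) = ⅓ + Q³*(23 + Q)/6 (j(Q) = ⅓ + ((Q*Q²)*(Q + 23))/6 = ⅓ + (Q³*(23 + Q))/6 = ⅓ + Q³*(23 + Q)/6)
u = 47708/6777 (u = 7 + (⅓ + (-1*3)⁴/6 + 23*(-1*3)³/6)/(-2259) = 7 + (⅓ + (⅙)*(-3)⁴ + (23/6)*(-3)³)*(-1/2259) = 7 + (⅓ + (⅙)*81 + (23/6)*(-27))*(-1/2259) = 7 + (⅓ + 27/2 - 207/2)*(-1/2259) = 7 - 269/3*(-1/2259) = 7 + 269/6777 = 47708/6777 ≈ 7.0397)
u - (-3 + Y(0))*10 = 47708/6777 - (-3 + 2)*10 = 47708/6777 - (-1)*10 = 47708/6777 - 1*(-10) = 47708/6777 + 10 = 115478/6777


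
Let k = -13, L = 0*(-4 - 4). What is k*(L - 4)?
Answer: 52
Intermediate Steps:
L = 0 (L = 0*(-8) = 0)
k*(L - 4) = -13*(0 - 4) = -13*(-4) = 52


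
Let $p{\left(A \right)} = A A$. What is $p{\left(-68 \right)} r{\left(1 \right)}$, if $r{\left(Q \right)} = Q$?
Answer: $4624$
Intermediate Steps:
$p{\left(A \right)} = A^{2}$
$p{\left(-68 \right)} r{\left(1 \right)} = \left(-68\right)^{2} \cdot 1 = 4624 \cdot 1 = 4624$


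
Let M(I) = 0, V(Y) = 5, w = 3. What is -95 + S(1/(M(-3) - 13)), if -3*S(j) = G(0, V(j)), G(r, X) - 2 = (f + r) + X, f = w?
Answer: -295/3 ≈ -98.333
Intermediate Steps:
f = 3
G(r, X) = 5 + X + r (G(r, X) = 2 + ((3 + r) + X) = 2 + (3 + X + r) = 5 + X + r)
S(j) = -10/3 (S(j) = -(5 + 5 + 0)/3 = -⅓*10 = -10/3)
-95 + S(1/(M(-3) - 13)) = -95 - 10/3 = -295/3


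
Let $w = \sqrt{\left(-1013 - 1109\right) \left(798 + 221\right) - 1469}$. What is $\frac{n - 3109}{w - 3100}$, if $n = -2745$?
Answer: $\frac{18147400}{11773787} + \frac{5854 i \sqrt{2163787}}{11773787} \approx 1.5413 + 0.73138 i$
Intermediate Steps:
$w = i \sqrt{2163787}$ ($w = \sqrt{\left(-2122\right) 1019 - 1469} = \sqrt{-2162318 - 1469} = \sqrt{-2163787} = i \sqrt{2163787} \approx 1471.0 i$)
$\frac{n - 3109}{w - 3100} = \frac{-2745 - 3109}{i \sqrt{2163787} - 3100} = - \frac{5854}{-3100 + i \sqrt{2163787}}$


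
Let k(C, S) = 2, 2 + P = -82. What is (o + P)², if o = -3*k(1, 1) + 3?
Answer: 7569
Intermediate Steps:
P = -84 (P = -2 - 82 = -84)
o = -3 (o = -3*2 + 3 = -6 + 3 = -3)
(o + P)² = (-3 - 84)² = (-87)² = 7569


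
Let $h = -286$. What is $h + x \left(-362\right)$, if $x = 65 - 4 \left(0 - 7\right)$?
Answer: $-33952$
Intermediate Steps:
$x = 93$ ($x = 65 - -28 = 65 + 28 = 93$)
$h + x \left(-362\right) = -286 + 93 \left(-362\right) = -286 - 33666 = -33952$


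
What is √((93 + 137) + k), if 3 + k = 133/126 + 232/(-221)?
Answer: √399138818/1326 ≈ 15.067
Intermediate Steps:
k = -11911/3978 (k = -3 + (133/126 + 232/(-221)) = -3 + (133*(1/126) + 232*(-1/221)) = -3 + (19/18 - 232/221) = -3 + 23/3978 = -11911/3978 ≈ -2.9942)
√((93 + 137) + k) = √((93 + 137) - 11911/3978) = √(230 - 11911/3978) = √(903029/3978) = √399138818/1326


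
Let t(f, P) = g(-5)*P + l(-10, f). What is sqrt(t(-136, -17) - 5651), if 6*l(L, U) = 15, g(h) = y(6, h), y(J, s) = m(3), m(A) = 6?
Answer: I*sqrt(23002)/2 ≈ 75.832*I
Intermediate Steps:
y(J, s) = 6
g(h) = 6
l(L, U) = 5/2 (l(L, U) = (1/6)*15 = 5/2)
t(f, P) = 5/2 + 6*P (t(f, P) = 6*P + 5/2 = 5/2 + 6*P)
sqrt(t(-136, -17) - 5651) = sqrt((5/2 + 6*(-17)) - 5651) = sqrt((5/2 - 102) - 5651) = sqrt(-199/2 - 5651) = sqrt(-11501/2) = I*sqrt(23002)/2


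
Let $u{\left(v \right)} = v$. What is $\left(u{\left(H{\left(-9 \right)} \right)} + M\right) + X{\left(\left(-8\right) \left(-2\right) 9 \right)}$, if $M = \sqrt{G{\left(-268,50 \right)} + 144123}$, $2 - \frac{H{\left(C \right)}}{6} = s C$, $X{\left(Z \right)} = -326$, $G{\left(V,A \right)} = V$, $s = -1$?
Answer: $-368 + \sqrt{143855} \approx 11.282$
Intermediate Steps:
$H{\left(C \right)} = 12 + 6 C$ ($H{\left(C \right)} = 12 - 6 \left(- C\right) = 12 + 6 C$)
$M = \sqrt{143855}$ ($M = \sqrt{-268 + 144123} = \sqrt{143855} \approx 379.28$)
$\left(u{\left(H{\left(-9 \right)} \right)} + M\right) + X{\left(\left(-8\right) \left(-2\right) 9 \right)} = \left(\left(12 + 6 \left(-9\right)\right) + \sqrt{143855}\right) - 326 = \left(\left(12 - 54\right) + \sqrt{143855}\right) - 326 = \left(-42 + \sqrt{143855}\right) - 326 = -368 + \sqrt{143855}$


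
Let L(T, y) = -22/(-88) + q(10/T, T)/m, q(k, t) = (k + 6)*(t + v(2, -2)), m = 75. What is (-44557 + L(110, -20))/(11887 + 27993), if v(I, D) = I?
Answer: -147007259/131604000 ≈ -1.1170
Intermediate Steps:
q(k, t) = (2 + t)*(6 + k) (q(k, t) = (k + 6)*(t + 2) = (6 + k)*(2 + t) = (2 + t)*(6 + k))
L(T, y) = 163/300 + 2*T/25 + 4/(15*T) (L(T, y) = -22/(-88) + (12 + 2*(10/T) + 6*T + (10/T)*T)/75 = -22*(-1/88) + (12 + 20/T + 6*T + 10)*(1/75) = ¼ + (22 + 6*T + 20/T)*(1/75) = ¼ + (22/75 + 2*T/25 + 4/(15*T)) = 163/300 + 2*T/25 + 4/(15*T))
(-44557 + L(110, -20))/(11887 + 27993) = (-44557 + (1/300)*(80 + 110*(163 + 24*110))/110)/(11887 + 27993) = (-44557 + (1/300)*(1/110)*(80 + 110*(163 + 2640)))/39880 = (-44557 + (1/300)*(1/110)*(80 + 110*2803))*(1/39880) = (-44557 + (1/300)*(1/110)*(80 + 308330))*(1/39880) = (-44557 + (1/300)*(1/110)*308410)*(1/39880) = (-44557 + 30841/3300)*(1/39880) = -147007259/3300*1/39880 = -147007259/131604000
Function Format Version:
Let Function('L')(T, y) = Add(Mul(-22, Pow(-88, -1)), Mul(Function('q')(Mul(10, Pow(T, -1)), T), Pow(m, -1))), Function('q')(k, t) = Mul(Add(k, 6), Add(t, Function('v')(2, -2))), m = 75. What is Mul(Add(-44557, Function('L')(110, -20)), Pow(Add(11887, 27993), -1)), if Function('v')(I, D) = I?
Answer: Rational(-147007259, 131604000) ≈ -1.1170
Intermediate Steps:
Function('q')(k, t) = Mul(Add(2, t), Add(6, k)) (Function('q')(k, t) = Mul(Add(k, 6), Add(t, 2)) = Mul(Add(6, k), Add(2, t)) = Mul(Add(2, t), Add(6, k)))
Function('L')(T, y) = Add(Rational(163, 300), Mul(Rational(2, 25), T), Mul(Rational(4, 15), Pow(T, -1))) (Function('L')(T, y) = Add(Mul(-22, Pow(-88, -1)), Mul(Add(12, Mul(2, Mul(10, Pow(T, -1))), Mul(6, T), Mul(Mul(10, Pow(T, -1)), T)), Pow(75, -1))) = Add(Mul(-22, Rational(-1, 88)), Mul(Add(12, Mul(20, Pow(T, -1)), Mul(6, T), 10), Rational(1, 75))) = Add(Rational(1, 4), Mul(Add(22, Mul(6, T), Mul(20, Pow(T, -1))), Rational(1, 75))) = Add(Rational(1, 4), Add(Rational(22, 75), Mul(Rational(2, 25), T), Mul(Rational(4, 15), Pow(T, -1)))) = Add(Rational(163, 300), Mul(Rational(2, 25), T), Mul(Rational(4, 15), Pow(T, -1))))
Mul(Add(-44557, Function('L')(110, -20)), Pow(Add(11887, 27993), -1)) = Mul(Add(-44557, Mul(Rational(1, 300), Pow(110, -1), Add(80, Mul(110, Add(163, Mul(24, 110)))))), Pow(Add(11887, 27993), -1)) = Mul(Add(-44557, Mul(Rational(1, 300), Rational(1, 110), Add(80, Mul(110, Add(163, 2640))))), Pow(39880, -1)) = Mul(Add(-44557, Mul(Rational(1, 300), Rational(1, 110), Add(80, Mul(110, 2803)))), Rational(1, 39880)) = Mul(Add(-44557, Mul(Rational(1, 300), Rational(1, 110), Add(80, 308330))), Rational(1, 39880)) = Mul(Add(-44557, Mul(Rational(1, 300), Rational(1, 110), 308410)), Rational(1, 39880)) = Mul(Add(-44557, Rational(30841, 3300)), Rational(1, 39880)) = Mul(Rational(-147007259, 3300), Rational(1, 39880)) = Rational(-147007259, 131604000)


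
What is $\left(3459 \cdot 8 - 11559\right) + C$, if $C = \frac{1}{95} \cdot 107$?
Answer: $\frac{1530842}{95} \approx 16114.0$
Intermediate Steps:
$C = \frac{107}{95}$ ($C = \frac{1}{95} \cdot 107 = \frac{107}{95} \approx 1.1263$)
$\left(3459 \cdot 8 - 11559\right) + C = \left(3459 \cdot 8 - 11559\right) + \frac{107}{95} = \left(27672 - 11559\right) + \frac{107}{95} = 16113 + \frac{107}{95} = \frac{1530842}{95}$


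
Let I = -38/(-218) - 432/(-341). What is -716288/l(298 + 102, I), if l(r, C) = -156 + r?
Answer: -179072/61 ≈ -2935.6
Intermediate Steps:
I = 53567/37169 (I = -38*(-1/218) - 432*(-1/341) = 19/109 + 432/341 = 53567/37169 ≈ 1.4412)
-716288/l(298 + 102, I) = -716288/(-156 + (298 + 102)) = -716288/(-156 + 400) = -716288/244 = -716288*1/244 = -179072/61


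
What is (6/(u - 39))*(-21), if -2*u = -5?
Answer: 252/73 ≈ 3.4521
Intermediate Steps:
u = 5/2 (u = -½*(-5) = 5/2 ≈ 2.5000)
(6/(u - 39))*(-21) = (6/(5/2 - 39))*(-21) = (6/(-73/2))*(-21) = (6*(-2/73))*(-21) = -12/73*(-21) = 252/73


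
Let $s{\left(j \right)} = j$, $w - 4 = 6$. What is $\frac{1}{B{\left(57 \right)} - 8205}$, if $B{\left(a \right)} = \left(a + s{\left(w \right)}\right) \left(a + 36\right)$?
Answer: $- \frac{1}{1974} \approx -0.00050659$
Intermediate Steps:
$w = 10$ ($w = 4 + 6 = 10$)
$B{\left(a \right)} = \left(10 + a\right) \left(36 + a\right)$ ($B{\left(a \right)} = \left(a + 10\right) \left(a + 36\right) = \left(10 + a\right) \left(36 + a\right)$)
$\frac{1}{B{\left(57 \right)} - 8205} = \frac{1}{\left(360 + 57^{2} + 46 \cdot 57\right) - 8205} = \frac{1}{\left(360 + 3249 + 2622\right) - 8205} = \frac{1}{6231 - 8205} = \frac{1}{-1974} = - \frac{1}{1974}$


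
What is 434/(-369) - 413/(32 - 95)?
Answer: 1985/369 ≈ 5.3794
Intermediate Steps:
434/(-369) - 413/(32 - 95) = 434*(-1/369) - 413/(-63) = -434/369 - 413*(-1/63) = -434/369 + 59/9 = 1985/369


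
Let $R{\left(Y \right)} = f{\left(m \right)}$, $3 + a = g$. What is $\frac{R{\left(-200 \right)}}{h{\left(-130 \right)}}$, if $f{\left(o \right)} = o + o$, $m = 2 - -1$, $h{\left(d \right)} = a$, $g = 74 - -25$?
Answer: $\frac{1}{16} \approx 0.0625$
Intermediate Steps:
$g = 99$ ($g = 74 + 25 = 99$)
$a = 96$ ($a = -3 + 99 = 96$)
$h{\left(d \right)} = 96$
$m = 3$ ($m = 2 + 1 = 3$)
$f{\left(o \right)} = 2 o$
$R{\left(Y \right)} = 6$ ($R{\left(Y \right)} = 2 \cdot 3 = 6$)
$\frac{R{\left(-200 \right)}}{h{\left(-130 \right)}} = \frac{6}{96} = 6 \cdot \frac{1}{96} = \frac{1}{16}$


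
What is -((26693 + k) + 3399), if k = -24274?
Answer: -5818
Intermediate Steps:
-((26693 + k) + 3399) = -((26693 - 24274) + 3399) = -(2419 + 3399) = -1*5818 = -5818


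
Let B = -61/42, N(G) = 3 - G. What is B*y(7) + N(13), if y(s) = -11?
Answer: 251/42 ≈ 5.9762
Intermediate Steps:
B = -61/42 (B = -61*1/42 = -61/42 ≈ -1.4524)
B*y(7) + N(13) = -61/42*(-11) + (3 - 1*13) = 671/42 + (3 - 13) = 671/42 - 10 = 251/42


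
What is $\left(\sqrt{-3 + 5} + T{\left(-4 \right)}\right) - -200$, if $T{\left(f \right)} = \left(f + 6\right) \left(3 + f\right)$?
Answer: $198 + \sqrt{2} \approx 199.41$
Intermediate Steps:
$T{\left(f \right)} = \left(3 + f\right) \left(6 + f\right)$ ($T{\left(f \right)} = \left(6 + f\right) \left(3 + f\right) = \left(3 + f\right) \left(6 + f\right)$)
$\left(\sqrt{-3 + 5} + T{\left(-4 \right)}\right) - -200 = \left(\sqrt{-3 + 5} + \left(18 + \left(-4\right)^{2} + 9 \left(-4\right)\right)\right) - -200 = \left(\sqrt{2} + \left(18 + 16 - 36\right)\right) + 200 = \left(\sqrt{2} - 2\right) + 200 = \left(-2 + \sqrt{2}\right) + 200 = 198 + \sqrt{2}$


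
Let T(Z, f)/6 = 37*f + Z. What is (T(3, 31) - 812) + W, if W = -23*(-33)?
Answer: 6847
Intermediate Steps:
T(Z, f) = 6*Z + 222*f (T(Z, f) = 6*(37*f + Z) = 6*(Z + 37*f) = 6*Z + 222*f)
W = 759
(T(3, 31) - 812) + W = ((6*3 + 222*31) - 812) + 759 = ((18 + 6882) - 812) + 759 = (6900 - 812) + 759 = 6088 + 759 = 6847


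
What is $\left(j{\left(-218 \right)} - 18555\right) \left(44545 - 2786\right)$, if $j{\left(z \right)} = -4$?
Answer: $-775005281$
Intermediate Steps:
$\left(j{\left(-218 \right)} - 18555\right) \left(44545 - 2786\right) = \left(-4 - 18555\right) \left(44545 - 2786\right) = \left(-18559\right) 41759 = -775005281$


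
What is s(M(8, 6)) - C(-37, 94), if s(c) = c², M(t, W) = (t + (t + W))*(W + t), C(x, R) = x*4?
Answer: 95012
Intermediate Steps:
C(x, R) = 4*x
M(t, W) = (W + t)*(W + 2*t) (M(t, W) = (t + (W + t))*(W + t) = (W + 2*t)*(W + t) = (W + t)*(W + 2*t))
s(M(8, 6)) - C(-37, 94) = (6² + 2*8² + 3*6*8)² - 4*(-37) = (36 + 2*64 + 144)² - 1*(-148) = (36 + 128 + 144)² + 148 = 308² + 148 = 94864 + 148 = 95012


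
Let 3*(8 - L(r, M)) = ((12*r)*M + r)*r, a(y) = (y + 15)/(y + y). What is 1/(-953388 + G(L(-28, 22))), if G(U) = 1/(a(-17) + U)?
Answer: -3531509/3366898302543 ≈ -1.0489e-6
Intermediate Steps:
a(y) = (15 + y)/(2*y) (a(y) = (15 + y)/((2*y)) = (15 + y)*(1/(2*y)) = (15 + y)/(2*y))
L(r, M) = 8 - r*(r + 12*M*r)/3 (L(r, M) = 8 - ((12*r)*M + r)*r/3 = 8 - (12*M*r + r)*r/3 = 8 - (r + 12*M*r)*r/3 = 8 - r*(r + 12*M*r)/3)
G(U) = 1/(1/17 + U) (G(U) = 1/((½)*(15 - 17)/(-17) + U) = 1/((½)*(-1/17)*(-2) + U) = 1/(1/17 + U))
1/(-953388 + G(L(-28, 22))) = 1/(-953388 + 17/(1 + 17*(8 - ⅓*(-28)² - 4*22*(-28)²))) = 1/(-953388 + 17/(1 + 17*(8 - ⅓*784 - 4*22*784))) = 1/(-953388 + 17/(1 + 17*(8 - 784/3 - 68992))) = 1/(-953388 + 17/(1 + 17*(-207736/3))) = 1/(-953388 + 17/(1 - 3531512/3)) = 1/(-953388 + 17/(-3531509/3)) = 1/(-953388 + 17*(-3/3531509)) = 1/(-953388 - 51/3531509) = 1/(-3366898302543/3531509) = -3531509/3366898302543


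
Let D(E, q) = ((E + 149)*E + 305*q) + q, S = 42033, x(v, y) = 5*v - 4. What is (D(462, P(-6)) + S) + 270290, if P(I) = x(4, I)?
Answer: 599501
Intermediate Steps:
x(v, y) = -4 + 5*v
P(I) = 16 (P(I) = -4 + 5*4 = -4 + 20 = 16)
D(E, q) = 306*q + E*(149 + E) (D(E, q) = ((149 + E)*E + 305*q) + q = (E*(149 + E) + 305*q) + q = (305*q + E*(149 + E)) + q = 306*q + E*(149 + E))
(D(462, P(-6)) + S) + 270290 = ((462² + 149*462 + 306*16) + 42033) + 270290 = ((213444 + 68838 + 4896) + 42033) + 270290 = (287178 + 42033) + 270290 = 329211 + 270290 = 599501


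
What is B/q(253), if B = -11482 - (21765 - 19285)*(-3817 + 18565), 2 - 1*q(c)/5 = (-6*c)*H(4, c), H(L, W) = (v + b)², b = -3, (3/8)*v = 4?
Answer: -7839969/95600 ≈ -82.008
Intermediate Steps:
v = 32/3 (v = (8/3)*4 = 32/3 ≈ 10.667)
H(L, W) = 529/9 (H(L, W) = (32/3 - 3)² = (23/3)² = 529/9)
q(c) = 10 + 5290*c/3 (q(c) = 10 - 5*(-6*c)*529/9 = 10 - (-5290)*c/3 = 10 + 5290*c/3)
B = -36586522 (B = -11482 - 2480*14748 = -11482 - 1*36575040 = -11482 - 36575040 = -36586522)
B/q(253) = -36586522/(10 + (5290/3)*253) = -36586522/(10 + 1338370/3) = -36586522/1338400/3 = -36586522*3/1338400 = -7839969/95600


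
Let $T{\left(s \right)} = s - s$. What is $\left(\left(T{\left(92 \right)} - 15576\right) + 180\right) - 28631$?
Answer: $-44027$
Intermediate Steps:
$T{\left(s \right)} = 0$
$\left(\left(T{\left(92 \right)} - 15576\right) + 180\right) - 28631 = \left(\left(0 - 15576\right) + 180\right) - 28631 = \left(-15576 + 180\right) - 28631 = -15396 - 28631 = -44027$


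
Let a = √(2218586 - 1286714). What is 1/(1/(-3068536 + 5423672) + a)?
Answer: -2355136/5168782345964224511 + 22186662313984*√58242/5168782345964224511 ≈ 0.0010359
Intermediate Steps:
a = 4*√58242 (a = √931872 = 4*√58242 ≈ 965.33)
1/(1/(-3068536 + 5423672) + a) = 1/(1/(-3068536 + 5423672) + 4*√58242) = 1/(1/2355136 + 4*√58242)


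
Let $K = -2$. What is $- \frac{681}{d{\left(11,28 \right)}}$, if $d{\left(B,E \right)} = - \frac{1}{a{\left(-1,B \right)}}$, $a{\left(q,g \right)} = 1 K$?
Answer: $-1362$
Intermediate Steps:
$a{\left(q,g \right)} = -2$ ($a{\left(q,g \right)} = 1 \left(-2\right) = -2$)
$d{\left(B,E \right)} = \frac{1}{2}$ ($d{\left(B,E \right)} = - \frac{1}{-2} = \left(-1\right) \left(- \frac{1}{2}\right) = \frac{1}{2}$)
$- \frac{681}{d{\left(11,28 \right)}} = - 681 \frac{1}{\frac{1}{2}} = \left(-681\right) 2 = -1362$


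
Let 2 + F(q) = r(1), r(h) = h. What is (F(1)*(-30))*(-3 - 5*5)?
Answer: -840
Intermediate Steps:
F(q) = -1 (F(q) = -2 + 1 = -1)
(F(1)*(-30))*(-3 - 5*5) = (-1*(-30))*(-3 - 5*5) = 30*(-3 - 25) = 30*(-28) = -840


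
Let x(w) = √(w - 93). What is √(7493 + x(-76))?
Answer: √(7493 + 13*I) ≈ 86.562 + 0.0751*I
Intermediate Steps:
x(w) = √(-93 + w)
√(7493 + x(-76)) = √(7493 + √(-93 - 76)) = √(7493 + √(-169)) = √(7493 + 13*I)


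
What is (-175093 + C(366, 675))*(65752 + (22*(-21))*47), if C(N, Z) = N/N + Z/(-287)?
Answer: -2213001055002/287 ≈ -7.7108e+9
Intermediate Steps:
C(N, Z) = 1 - Z/287 (C(N, Z) = 1 + Z*(-1/287) = 1 - Z/287)
(-175093 + C(366, 675))*(65752 + (22*(-21))*47) = (-175093 + (1 - 1/287*675))*(65752 + (22*(-21))*47) = (-175093 + (1 - 675/287))*(65752 - 462*47) = (-175093 - 388/287)*(65752 - 21714) = -50252079/287*44038 = -2213001055002/287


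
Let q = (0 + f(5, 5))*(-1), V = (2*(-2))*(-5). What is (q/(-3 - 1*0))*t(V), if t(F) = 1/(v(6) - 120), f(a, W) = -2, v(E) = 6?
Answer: 1/171 ≈ 0.0058480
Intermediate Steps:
V = 20 (V = -4*(-5) = 20)
q = 2 (q = (0 - 2)*(-1) = -2*(-1) = 2)
t(F) = -1/114 (t(F) = 1/(6 - 120) = 1/(-114) = -1/114)
(q/(-3 - 1*0))*t(V) = (2/(-3 - 1*0))*(-1/114) = (2/(-3 + 0))*(-1/114) = (2/(-3))*(-1/114) = (2*(-⅓))*(-1/114) = -⅔*(-1/114) = 1/171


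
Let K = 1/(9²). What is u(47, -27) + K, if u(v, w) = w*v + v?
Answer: -98981/81 ≈ -1222.0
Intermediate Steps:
u(v, w) = v + v*w (u(v, w) = v*w + v = v + v*w)
K = 1/81 ≈ 0.012346
u(47, -27) + K = 47*(1 - 27) + 1/81 = 47*(-26) + 1/81 = -1222 + 1/81 = -98981/81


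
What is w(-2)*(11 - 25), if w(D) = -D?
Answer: -28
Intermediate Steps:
w(-2)*(11 - 25) = (-1*(-2))*(11 - 25) = 2*(-14) = -28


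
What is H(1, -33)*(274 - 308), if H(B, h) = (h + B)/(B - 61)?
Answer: -272/15 ≈ -18.133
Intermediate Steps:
H(B, h) = (B + h)/(-61 + B)
H(1, -33)*(274 - 308) = ((1 - 33)/(-61 + 1))*(274 - 308) = (-32/(-60))*(-34) = -1/60*(-32)*(-34) = (8/15)*(-34) = -272/15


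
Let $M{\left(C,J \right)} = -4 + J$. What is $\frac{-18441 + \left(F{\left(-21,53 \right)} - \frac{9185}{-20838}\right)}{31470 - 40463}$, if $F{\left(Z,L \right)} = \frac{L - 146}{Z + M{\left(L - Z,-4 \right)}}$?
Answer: $\frac{11141728883}{5434487886} \approx 2.0502$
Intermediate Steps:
$F{\left(Z,L \right)} = \frac{-146 + L}{-8 + Z}$ ($F{\left(Z,L \right)} = \frac{L - 146}{Z - 8} = \frac{-146 + L}{Z - 8} = \frac{-146 + L}{-8 + Z}$)
$\frac{-18441 + \left(F{\left(-21,53 \right)} - \frac{9185}{-20838}\right)}{31470 - 40463} = \frac{-18441 - \left(- \frac{9185}{20838} - \frac{-146 + 53}{-8 - 21}\right)}{31470 - 40463} = \frac{-18441 + \left(\frac{1}{-29} \left(-93\right) - 9185 \left(- \frac{1}{20838}\right)\right)}{-8993} = \left(-18441 - - \frac{2204299}{604302}\right) \left(- \frac{1}{8993}\right) = \left(-18441 + \left(\frac{93}{29} + \frac{9185}{20838}\right)\right) \left(- \frac{1}{8993}\right) = \left(-18441 + \frac{2204299}{604302}\right) \left(- \frac{1}{8993}\right) = \left(- \frac{11141728883}{604302}\right) \left(- \frac{1}{8993}\right) = \frac{11141728883}{5434487886}$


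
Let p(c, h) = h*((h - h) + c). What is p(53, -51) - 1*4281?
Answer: -6984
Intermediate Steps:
p(c, h) = c*h (p(c, h) = h*(0 + c) = h*c = c*h)
p(53, -51) - 1*4281 = 53*(-51) - 1*4281 = -2703 - 4281 = -6984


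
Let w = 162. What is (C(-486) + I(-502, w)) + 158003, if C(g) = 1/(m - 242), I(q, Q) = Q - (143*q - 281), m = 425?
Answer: 42132457/183 ≈ 2.3023e+5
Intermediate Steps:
I(q, Q) = 281 + Q - 143*q (I(q, Q) = Q - (-281 + 143*q) = Q + (281 - 143*q) = 281 + Q - 143*q)
C(g) = 1/183 (C(g) = 1/(425 - 242) = 1/183)
(C(-486) + I(-502, w)) + 158003 = (1/183 + (281 + 162 - 143*(-502))) + 158003 = (1/183 + (281 + 162 + 71786)) + 158003 = (1/183 + 72229) + 158003 = 13217908/183 + 158003 = 42132457/183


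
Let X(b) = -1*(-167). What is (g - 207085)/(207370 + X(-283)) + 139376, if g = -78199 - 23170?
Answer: 9641789486/69179 ≈ 1.3937e+5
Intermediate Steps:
X(b) = 167
g = -101369
(g - 207085)/(207370 + X(-283)) + 139376 = (-101369 - 207085)/(207370 + 167) + 139376 = -308454/207537 + 139376 = -308454*1/207537 + 139376 = -102818/69179 + 139376 = 9641789486/69179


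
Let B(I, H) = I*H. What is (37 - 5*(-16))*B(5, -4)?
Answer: -2340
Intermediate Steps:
B(I, H) = H*I
(37 - 5*(-16))*B(5, -4) = (37 - 5*(-16))*(-4*5) = (37 + 80)*(-20) = 117*(-20) = -2340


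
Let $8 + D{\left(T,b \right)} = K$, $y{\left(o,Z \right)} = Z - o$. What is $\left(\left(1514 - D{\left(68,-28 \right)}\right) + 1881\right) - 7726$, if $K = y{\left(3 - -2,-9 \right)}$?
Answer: $-4309$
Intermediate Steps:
$K = -14$ ($K = -9 - \left(3 - -2\right) = -9 - \left(3 + 2\right) = -9 - 5 = -14$)
$D{\left(T,b \right)} = -22$ ($D{\left(T,b \right)} = -8 - 14 = -22$)
$\left(\left(1514 - D{\left(68,-28 \right)}\right) + 1881\right) - 7726 = \left(\left(1514 - -22\right) + 1881\right) - 7726 = \left(\left(1514 + 22\right) + 1881\right) - 7726 = \left(1536 + 1881\right) - 7726 = 3417 - 7726 = -4309$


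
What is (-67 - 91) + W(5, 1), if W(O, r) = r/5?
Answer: -789/5 ≈ -157.80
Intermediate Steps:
W(O, r) = r/5 (W(O, r) = r*(⅕) = r/5)
(-67 - 91) + W(5, 1) = (-67 - 91) + (⅕)*1 = -158 + ⅕ = -789/5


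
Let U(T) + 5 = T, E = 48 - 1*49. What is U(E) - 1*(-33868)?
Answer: 33862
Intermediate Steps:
E = -1 (E = 48 - 49 = -1)
U(T) = -5 + T
U(E) - 1*(-33868) = (-5 - 1) - 1*(-33868) = -6 + 33868 = 33862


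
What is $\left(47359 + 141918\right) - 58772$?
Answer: $130505$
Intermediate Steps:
$\left(47359 + 141918\right) - 58772 = 189277 - 58772 = 130505$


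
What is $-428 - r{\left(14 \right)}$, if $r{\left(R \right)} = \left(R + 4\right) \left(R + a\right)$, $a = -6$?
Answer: $-572$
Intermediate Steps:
$r{\left(R \right)} = \left(-6 + R\right) \left(4 + R\right)$ ($r{\left(R \right)} = \left(R + 4\right) \left(R - 6\right) = \left(4 + R\right) \left(-6 + R\right) = \left(-6 + R\right) \left(4 + R\right)$)
$-428 - r{\left(14 \right)} = -428 - \left(-24 + 14^{2} - 28\right) = -428 - \left(-24 + 196 - 28\right) = -428 - 144 = -572$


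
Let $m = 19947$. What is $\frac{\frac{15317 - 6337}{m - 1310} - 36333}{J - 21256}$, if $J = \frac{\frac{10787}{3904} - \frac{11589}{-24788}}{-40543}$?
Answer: $\frac{664169137601394852544}{388565944659323278659} \approx 1.7093$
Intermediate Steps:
$J = - \frac{78157903}{980860366784}$ ($J = \left(10787 \cdot \frac{1}{3904} - - \frac{11589}{24788}\right) \left(- \frac{1}{40543}\right) = \left(\frac{10787}{3904} + \frac{11589}{24788}\right) \left(- \frac{1}{40543}\right) = \frac{78157903}{24193088} \left(- \frac{1}{40543}\right) = - \frac{78157903}{980860366784} \approx -7.9683 \cdot 10^{-5}$)
$\frac{\frac{15317 - 6337}{m - 1310} - 36333}{J - 21256} = \frac{\frac{15317 - 6337}{19947 - 1310} - 36333}{- \frac{78157903}{980860366784} - 21256} = \frac{\frac{8980}{18637} - 36333}{- \frac{20849168034518607}{980860366784}} = \left(8980 \cdot \frac{1}{18637} - 36333\right) \left(- \frac{980860366784}{20849168034518607}\right) = \left(\frac{8980}{18637} - 36333\right) \left(- \frac{980860366784}{20849168034518607}\right) = \left(- \frac{677129141}{18637}\right) \left(- \frac{980860366784}{20849168034518607}\right) = \frac{664169137601394852544}{388565944659323278659}$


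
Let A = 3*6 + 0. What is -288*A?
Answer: -5184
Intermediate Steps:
A = 18 (A = 18 + 0 = 18)
-288*A = -288*18 = -8*648 = -5184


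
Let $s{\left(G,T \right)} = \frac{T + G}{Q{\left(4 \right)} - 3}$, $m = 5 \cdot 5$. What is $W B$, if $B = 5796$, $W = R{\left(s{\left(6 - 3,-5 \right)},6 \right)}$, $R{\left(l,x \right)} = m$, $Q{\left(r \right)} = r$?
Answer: $144900$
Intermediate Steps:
$m = 25$
$s{\left(G,T \right)} = G + T$ ($s{\left(G,T \right)} = \frac{T + G}{4 - 3} = \frac{G + T}{1} = \left(G + T\right) 1 = G + T$)
$R{\left(l,x \right)} = 25$
$W = 25$
$W B = 25 \cdot 5796 = 144900$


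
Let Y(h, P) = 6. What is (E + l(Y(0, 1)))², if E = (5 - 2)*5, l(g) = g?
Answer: 441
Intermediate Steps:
E = 15 (E = 3*5 = 15)
(E + l(Y(0, 1)))² = (15 + 6)² = 21² = 441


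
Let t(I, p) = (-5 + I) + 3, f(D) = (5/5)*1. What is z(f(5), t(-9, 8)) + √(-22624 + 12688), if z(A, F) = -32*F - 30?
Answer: 322 + 12*I*√69 ≈ 322.0 + 99.679*I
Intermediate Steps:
f(D) = 1 (f(D) = (5*(⅕))*1 = 1*1 = 1)
t(I, p) = -2 + I
z(A, F) = -30 - 32*F
z(f(5), t(-9, 8)) + √(-22624 + 12688) = (-30 - 32*(-2 - 9)) + √(-22624 + 12688) = (-30 - 32*(-11)) + √(-9936) = (-30 + 352) + 12*I*√69 = 322 + 12*I*√69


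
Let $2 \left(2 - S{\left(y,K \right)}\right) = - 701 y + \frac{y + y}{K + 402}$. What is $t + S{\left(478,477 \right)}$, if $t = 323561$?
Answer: $\frac{431678180}{879} \approx 4.911 \cdot 10^{5}$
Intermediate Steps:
$S{\left(y,K \right)} = 2 + \frac{701 y}{2} - \frac{y}{402 + K}$ ($S{\left(y,K \right)} = 2 - \frac{- 701 y + \frac{y + y}{K + 402}}{2} = 2 - \frac{- 701 y + \frac{2 y}{402 + K}}{2} = 2 + \left(\frac{701 y}{2} - \frac{y}{402 + K}\right) = 2 + \frac{701 y}{2} - \frac{y}{402 + K}$)
$t + S{\left(478,477 \right)} = 323561 + \frac{1608 + 4 \cdot 477 + 281800 \cdot 478 + 701 \cdot 477 \cdot 478}{2 \left(402 + 477\right)} = 323561 + \frac{1608 + 1908 + 134700400 + 159832206}{2 \cdot 879} = 323561 + \frac{1}{2} \cdot \frac{1}{879} \cdot 294536122 = 323561 + \frac{147268061}{879} = \frac{431678180}{879}$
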